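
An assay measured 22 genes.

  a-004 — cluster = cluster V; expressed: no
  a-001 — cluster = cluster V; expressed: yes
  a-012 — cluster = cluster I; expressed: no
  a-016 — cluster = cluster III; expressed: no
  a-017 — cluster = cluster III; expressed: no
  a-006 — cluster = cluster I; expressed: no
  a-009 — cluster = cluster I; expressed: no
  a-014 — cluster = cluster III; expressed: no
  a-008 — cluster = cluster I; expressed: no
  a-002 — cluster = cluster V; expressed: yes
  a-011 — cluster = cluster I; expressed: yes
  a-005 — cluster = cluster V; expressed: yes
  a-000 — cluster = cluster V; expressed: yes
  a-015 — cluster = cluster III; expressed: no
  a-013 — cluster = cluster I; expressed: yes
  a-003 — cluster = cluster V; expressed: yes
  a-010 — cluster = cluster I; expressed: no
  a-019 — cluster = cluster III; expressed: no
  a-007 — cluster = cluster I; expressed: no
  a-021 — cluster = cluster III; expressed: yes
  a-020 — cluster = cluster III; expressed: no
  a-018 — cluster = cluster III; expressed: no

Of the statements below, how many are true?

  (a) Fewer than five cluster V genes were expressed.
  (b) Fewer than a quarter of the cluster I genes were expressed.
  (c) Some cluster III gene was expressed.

1

(a) cluster V: |A| = 6, |A ∩ B| = 5; needs |A ∩ B| < 5 — false.
(b) cluster I: |A| = 8, |A ∩ B| = 2; needs |A ∩ B| / |A| < 1/4 — false.
(c) cluster III: |A| = 8, |A ∩ B| = 1; needs A ∩ B ≠ ∅ (|A ∩ B| ≥ 1) — true.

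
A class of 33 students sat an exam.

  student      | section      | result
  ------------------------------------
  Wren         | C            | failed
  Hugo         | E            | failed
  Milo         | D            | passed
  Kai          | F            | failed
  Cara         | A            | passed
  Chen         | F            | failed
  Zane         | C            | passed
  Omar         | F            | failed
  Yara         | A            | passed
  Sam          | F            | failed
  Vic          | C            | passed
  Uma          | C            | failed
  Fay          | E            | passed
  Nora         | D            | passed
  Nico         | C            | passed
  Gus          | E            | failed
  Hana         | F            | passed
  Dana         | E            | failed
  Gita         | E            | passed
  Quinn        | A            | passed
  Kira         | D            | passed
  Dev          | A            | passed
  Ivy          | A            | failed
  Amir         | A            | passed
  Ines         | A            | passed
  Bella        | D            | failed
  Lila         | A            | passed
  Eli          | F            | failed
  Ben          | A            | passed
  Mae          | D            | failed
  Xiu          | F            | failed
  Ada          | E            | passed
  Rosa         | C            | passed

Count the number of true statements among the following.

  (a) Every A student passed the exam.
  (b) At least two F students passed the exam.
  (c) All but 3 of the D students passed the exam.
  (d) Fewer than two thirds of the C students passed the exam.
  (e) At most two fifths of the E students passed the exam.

(a) A: |A| = 9, |A ∩ B| = 8; needs A ⊆ B, i.e. every element of A is in B (|A ∖ B| = 0) — false.
(b) F: |A| = 7, |A ∩ B| = 1; needs |A ∩ B| ≥ 2 — false.
(c) D: |A| = 5, |A ∩ B| = 3; needs |A ∖ B| = 3 — false.
(d) C: |A| = 6, |A ∩ B| = 4; needs |A ∩ B| / |A| < 2/3 — false.
(e) E: |A| = 6, |A ∩ B| = 3; needs |A ∩ B| / |A| ≤ 2/5 — false.

0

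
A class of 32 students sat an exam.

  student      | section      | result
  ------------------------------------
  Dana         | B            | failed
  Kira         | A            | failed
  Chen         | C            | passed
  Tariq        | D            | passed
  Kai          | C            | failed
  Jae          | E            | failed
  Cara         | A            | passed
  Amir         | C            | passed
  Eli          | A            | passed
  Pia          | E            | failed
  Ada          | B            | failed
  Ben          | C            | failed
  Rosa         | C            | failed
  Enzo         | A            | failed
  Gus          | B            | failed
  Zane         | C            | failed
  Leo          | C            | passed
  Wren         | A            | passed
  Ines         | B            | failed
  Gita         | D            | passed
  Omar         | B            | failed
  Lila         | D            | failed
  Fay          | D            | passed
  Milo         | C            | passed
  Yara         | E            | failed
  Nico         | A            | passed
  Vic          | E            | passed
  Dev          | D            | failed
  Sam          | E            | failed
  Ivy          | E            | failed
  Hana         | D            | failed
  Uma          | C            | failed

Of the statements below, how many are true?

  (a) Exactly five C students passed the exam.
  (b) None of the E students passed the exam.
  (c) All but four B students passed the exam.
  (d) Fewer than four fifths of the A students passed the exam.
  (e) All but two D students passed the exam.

1

(a) C: |A| = 9, |A ∩ B| = 4; needs |A ∩ B| = 5 — false.
(b) E: |A| = 6, |A ∩ B| = 1; needs A ∩ B = ∅ (|A ∩ B| = 0) — false.
(c) B: |A| = 5, |A ∩ B| = 0; needs |A ∖ B| = 4 — false.
(d) A: |A| = 6, |A ∩ B| = 4; needs |A ∩ B| / |A| < 4/5 — true.
(e) D: |A| = 6, |A ∩ B| = 3; needs |A ∖ B| = 2 — false.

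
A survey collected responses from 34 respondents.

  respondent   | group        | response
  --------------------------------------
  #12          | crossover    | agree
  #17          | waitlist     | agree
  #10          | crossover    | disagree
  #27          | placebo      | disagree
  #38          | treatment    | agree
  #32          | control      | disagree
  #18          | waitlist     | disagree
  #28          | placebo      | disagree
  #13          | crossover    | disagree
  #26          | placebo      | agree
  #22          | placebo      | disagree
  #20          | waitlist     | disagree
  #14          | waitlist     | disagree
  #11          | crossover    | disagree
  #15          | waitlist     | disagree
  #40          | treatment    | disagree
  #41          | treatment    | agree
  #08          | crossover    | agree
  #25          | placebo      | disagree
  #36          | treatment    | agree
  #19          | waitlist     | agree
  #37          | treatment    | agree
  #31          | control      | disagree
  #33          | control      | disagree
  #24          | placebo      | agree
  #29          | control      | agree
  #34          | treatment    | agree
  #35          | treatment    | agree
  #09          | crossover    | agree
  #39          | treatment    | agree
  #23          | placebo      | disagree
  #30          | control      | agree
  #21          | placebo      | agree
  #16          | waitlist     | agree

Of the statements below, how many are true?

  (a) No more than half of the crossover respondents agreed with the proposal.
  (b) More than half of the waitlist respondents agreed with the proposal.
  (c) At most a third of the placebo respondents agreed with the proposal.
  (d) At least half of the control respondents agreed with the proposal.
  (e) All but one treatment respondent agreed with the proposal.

2

(a) crossover: |A| = 6, |A ∩ B| = 3; needs |A ∩ B| ≤ |A ∖ B| — true.
(b) waitlist: |A| = 7, |A ∩ B| = 3; needs |A ∩ B| > |A ∖ B| — false.
(c) placebo: |A| = 8, |A ∩ B| = 3; needs |A ∩ B| / |A| ≤ 1/3 — false.
(d) control: |A| = 5, |A ∩ B| = 2; needs |A ∩ B| ≥ |A ∖ B| — false.
(e) treatment: |A| = 8, |A ∩ B| = 7; needs |A ∖ B| = 1 — true.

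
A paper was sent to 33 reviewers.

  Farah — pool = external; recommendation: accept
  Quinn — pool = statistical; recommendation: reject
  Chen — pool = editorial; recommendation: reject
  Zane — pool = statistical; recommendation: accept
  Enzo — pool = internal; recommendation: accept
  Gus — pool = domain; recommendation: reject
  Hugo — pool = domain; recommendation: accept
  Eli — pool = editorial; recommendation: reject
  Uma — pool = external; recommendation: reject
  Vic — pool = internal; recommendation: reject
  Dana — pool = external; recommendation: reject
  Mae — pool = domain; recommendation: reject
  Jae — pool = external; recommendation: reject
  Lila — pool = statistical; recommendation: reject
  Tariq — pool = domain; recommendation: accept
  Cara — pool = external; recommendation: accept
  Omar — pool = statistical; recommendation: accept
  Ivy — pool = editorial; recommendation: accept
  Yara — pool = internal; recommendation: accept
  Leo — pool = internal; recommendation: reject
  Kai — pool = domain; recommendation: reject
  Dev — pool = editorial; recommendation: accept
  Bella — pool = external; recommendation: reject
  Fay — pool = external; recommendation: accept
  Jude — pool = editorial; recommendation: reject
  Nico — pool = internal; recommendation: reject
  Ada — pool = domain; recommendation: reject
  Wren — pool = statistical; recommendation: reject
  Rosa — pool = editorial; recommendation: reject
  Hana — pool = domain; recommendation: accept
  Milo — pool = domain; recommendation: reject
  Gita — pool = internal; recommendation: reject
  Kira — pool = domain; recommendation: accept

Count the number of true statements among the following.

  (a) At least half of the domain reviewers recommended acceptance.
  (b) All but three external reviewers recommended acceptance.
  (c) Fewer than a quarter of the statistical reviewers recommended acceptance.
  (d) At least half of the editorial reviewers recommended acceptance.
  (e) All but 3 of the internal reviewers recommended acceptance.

(a) domain: |A| = 9, |A ∩ B| = 4; needs |A ∩ B| ≥ |A ∖ B| — false.
(b) external: |A| = 7, |A ∩ B| = 3; needs |A ∖ B| = 3 — false.
(c) statistical: |A| = 5, |A ∩ B| = 2; needs |A ∩ B| / |A| < 1/4 — false.
(d) editorial: |A| = 6, |A ∩ B| = 2; needs |A ∩ B| ≥ |A ∖ B| — false.
(e) internal: |A| = 6, |A ∩ B| = 2; needs |A ∖ B| = 3 — false.

0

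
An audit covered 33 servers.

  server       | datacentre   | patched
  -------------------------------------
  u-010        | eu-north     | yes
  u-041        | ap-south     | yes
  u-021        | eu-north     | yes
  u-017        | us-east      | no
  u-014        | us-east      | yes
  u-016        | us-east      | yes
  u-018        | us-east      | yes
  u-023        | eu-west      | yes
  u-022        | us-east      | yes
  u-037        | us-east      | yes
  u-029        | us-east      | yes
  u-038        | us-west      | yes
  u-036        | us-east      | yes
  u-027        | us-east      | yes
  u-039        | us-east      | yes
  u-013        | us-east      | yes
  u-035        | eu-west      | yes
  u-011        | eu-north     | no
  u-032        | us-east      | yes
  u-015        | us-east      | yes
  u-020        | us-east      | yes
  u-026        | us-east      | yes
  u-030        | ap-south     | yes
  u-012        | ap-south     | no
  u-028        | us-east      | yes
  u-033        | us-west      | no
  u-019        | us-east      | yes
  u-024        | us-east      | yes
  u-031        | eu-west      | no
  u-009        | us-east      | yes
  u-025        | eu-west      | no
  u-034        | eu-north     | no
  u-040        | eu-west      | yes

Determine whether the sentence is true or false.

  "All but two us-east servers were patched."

'All but two us-east servers were patched' holds iff |A ∖ B| = 2.
|A| = 19, |A ∩ B| = 18, |A ∖ B| = 1.
|A ∖ B| = 1, so the statement is false.

False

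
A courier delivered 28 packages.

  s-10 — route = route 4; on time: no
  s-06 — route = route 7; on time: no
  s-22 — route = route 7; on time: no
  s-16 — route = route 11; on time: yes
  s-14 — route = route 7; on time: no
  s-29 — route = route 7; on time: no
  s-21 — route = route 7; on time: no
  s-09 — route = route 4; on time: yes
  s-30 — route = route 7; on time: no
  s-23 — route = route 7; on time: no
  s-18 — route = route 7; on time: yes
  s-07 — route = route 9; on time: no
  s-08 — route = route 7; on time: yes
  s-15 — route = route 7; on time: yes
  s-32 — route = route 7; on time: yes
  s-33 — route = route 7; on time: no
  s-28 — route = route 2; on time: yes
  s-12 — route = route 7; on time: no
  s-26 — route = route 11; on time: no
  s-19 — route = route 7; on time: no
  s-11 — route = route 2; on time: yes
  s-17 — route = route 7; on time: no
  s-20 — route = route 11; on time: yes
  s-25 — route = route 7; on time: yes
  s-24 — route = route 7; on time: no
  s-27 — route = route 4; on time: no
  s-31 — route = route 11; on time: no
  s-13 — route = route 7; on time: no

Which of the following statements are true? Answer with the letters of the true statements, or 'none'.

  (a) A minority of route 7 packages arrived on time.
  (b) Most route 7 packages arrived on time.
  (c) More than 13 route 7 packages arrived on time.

(a)

|A| = 18, |A ∩ B| = 5, |A ∖ B| = 13.
(a) |A ∩ B| < |A ∖ B|: holds.
(b) |A ∩ B| > |A ∖ B|: fails.
(c) |A ∩ B| > 13: fails.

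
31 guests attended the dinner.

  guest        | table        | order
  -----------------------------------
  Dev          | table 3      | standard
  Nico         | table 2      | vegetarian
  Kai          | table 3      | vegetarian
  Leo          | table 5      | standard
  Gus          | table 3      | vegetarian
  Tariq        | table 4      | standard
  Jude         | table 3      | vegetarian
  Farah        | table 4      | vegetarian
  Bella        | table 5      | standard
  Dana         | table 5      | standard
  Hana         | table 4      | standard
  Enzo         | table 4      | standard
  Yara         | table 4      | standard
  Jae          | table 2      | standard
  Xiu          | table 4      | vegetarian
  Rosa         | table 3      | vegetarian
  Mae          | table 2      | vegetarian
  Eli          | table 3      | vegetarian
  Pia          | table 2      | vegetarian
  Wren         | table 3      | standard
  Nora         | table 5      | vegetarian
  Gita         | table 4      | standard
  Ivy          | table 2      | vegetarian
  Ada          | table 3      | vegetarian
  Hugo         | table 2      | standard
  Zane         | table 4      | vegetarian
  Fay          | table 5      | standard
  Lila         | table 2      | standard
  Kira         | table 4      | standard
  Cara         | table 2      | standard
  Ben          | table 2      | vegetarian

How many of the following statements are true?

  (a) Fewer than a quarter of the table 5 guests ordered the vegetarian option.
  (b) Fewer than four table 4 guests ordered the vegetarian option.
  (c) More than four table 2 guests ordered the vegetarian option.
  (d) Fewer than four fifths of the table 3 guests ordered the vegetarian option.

(a) table 5: |A| = 5, |A ∩ B| = 1; needs |A ∩ B| / |A| < 1/4 — true.
(b) table 4: |A| = 9, |A ∩ B| = 3; needs |A ∩ B| < 4 — true.
(c) table 2: |A| = 9, |A ∩ B| = 5; needs |A ∩ B| > 4 — true.
(d) table 3: |A| = 8, |A ∩ B| = 6; needs |A ∩ B| / |A| < 4/5 — true.

4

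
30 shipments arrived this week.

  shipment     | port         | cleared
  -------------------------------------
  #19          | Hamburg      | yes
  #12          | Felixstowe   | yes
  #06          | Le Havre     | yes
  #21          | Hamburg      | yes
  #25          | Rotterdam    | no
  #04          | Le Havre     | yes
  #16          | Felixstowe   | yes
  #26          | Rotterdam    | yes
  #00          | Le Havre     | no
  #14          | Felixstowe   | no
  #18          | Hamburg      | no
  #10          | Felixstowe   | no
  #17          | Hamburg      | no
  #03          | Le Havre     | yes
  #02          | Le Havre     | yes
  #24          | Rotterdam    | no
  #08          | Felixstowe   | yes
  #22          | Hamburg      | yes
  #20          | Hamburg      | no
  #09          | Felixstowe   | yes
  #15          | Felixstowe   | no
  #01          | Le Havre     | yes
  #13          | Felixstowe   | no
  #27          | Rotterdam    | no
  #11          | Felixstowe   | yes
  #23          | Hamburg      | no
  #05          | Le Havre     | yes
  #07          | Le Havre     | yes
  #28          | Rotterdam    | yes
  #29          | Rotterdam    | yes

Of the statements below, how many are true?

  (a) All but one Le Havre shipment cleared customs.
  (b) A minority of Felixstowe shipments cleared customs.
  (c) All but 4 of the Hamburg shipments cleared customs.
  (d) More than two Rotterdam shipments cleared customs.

3

(a) Le Havre: |A| = 8, |A ∩ B| = 7; needs |A ∖ B| = 1 — true.
(b) Felixstowe: |A| = 9, |A ∩ B| = 5; needs |A ∩ B| < |A ∖ B| — false.
(c) Hamburg: |A| = 7, |A ∩ B| = 3; needs |A ∖ B| = 4 — true.
(d) Rotterdam: |A| = 6, |A ∩ B| = 3; needs |A ∩ B| > 2 — true.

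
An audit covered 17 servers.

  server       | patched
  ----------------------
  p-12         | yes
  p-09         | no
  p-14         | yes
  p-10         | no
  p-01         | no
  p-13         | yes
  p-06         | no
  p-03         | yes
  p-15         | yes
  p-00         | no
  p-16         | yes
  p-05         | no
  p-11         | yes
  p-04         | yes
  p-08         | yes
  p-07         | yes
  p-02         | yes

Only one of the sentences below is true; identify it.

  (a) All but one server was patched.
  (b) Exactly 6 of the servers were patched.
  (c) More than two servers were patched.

|A| = 17, |A ∩ B| = 11, |A ∖ B| = 6.
(a) requires |A ∖ B| = 1: false.
(b) requires |A ∩ B| = 6: false.
(c) requires |A ∩ B| > 2: true.

(c)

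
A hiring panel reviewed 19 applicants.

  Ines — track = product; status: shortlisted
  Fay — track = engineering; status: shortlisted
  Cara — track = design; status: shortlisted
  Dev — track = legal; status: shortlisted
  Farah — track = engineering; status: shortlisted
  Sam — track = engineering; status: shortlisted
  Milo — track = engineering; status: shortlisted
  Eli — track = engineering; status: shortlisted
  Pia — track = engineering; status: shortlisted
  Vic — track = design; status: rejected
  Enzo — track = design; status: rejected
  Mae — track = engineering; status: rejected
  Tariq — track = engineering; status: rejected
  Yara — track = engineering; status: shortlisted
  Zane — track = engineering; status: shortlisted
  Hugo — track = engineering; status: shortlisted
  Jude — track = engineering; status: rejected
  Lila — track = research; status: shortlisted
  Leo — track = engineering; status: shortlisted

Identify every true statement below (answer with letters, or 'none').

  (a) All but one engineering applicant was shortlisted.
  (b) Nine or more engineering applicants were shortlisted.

|A| = 13, |A ∩ B| = 10, |A ∖ B| = 3.
(a) |A ∖ B| = 1: fails.
(b) |A ∩ B| ≥ 9: holds.

(b)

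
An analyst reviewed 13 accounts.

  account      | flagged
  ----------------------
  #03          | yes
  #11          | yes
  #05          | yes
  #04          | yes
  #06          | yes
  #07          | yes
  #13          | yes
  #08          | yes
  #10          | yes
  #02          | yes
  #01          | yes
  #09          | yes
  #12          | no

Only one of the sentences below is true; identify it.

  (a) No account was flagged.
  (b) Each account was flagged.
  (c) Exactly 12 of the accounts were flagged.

|A| = 13, |A ∩ B| = 12, |A ∖ B| = 1.
(a) requires A ∩ B = ∅ (|A ∩ B| = 0): false.
(b) requires A ⊆ B, i.e. every element of A is in B (|A ∖ B| = 0): false.
(c) requires |A ∩ B| = 12: true.

(c)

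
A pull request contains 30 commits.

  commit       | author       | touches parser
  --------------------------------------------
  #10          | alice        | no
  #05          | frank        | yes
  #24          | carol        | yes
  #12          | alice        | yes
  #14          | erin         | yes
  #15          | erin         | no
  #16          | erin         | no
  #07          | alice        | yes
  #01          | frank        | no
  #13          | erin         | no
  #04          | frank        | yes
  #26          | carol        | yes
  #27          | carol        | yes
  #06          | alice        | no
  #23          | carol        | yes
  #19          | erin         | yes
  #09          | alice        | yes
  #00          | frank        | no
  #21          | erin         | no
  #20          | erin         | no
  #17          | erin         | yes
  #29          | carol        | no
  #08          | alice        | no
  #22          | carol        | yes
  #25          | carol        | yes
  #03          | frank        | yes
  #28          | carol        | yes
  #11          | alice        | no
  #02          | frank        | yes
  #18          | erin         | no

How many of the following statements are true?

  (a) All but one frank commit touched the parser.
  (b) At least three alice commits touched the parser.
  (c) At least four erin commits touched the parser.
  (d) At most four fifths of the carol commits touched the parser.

(a) frank: |A| = 6, |A ∩ B| = 4; needs |A ∖ B| = 1 — false.
(b) alice: |A| = 7, |A ∩ B| = 3; needs |A ∩ B| ≥ 3 — true.
(c) erin: |A| = 9, |A ∩ B| = 3; needs |A ∩ B| ≥ 4 — false.
(d) carol: |A| = 8, |A ∩ B| = 7; needs |A ∩ B| / |A| ≤ 4/5 — false.

1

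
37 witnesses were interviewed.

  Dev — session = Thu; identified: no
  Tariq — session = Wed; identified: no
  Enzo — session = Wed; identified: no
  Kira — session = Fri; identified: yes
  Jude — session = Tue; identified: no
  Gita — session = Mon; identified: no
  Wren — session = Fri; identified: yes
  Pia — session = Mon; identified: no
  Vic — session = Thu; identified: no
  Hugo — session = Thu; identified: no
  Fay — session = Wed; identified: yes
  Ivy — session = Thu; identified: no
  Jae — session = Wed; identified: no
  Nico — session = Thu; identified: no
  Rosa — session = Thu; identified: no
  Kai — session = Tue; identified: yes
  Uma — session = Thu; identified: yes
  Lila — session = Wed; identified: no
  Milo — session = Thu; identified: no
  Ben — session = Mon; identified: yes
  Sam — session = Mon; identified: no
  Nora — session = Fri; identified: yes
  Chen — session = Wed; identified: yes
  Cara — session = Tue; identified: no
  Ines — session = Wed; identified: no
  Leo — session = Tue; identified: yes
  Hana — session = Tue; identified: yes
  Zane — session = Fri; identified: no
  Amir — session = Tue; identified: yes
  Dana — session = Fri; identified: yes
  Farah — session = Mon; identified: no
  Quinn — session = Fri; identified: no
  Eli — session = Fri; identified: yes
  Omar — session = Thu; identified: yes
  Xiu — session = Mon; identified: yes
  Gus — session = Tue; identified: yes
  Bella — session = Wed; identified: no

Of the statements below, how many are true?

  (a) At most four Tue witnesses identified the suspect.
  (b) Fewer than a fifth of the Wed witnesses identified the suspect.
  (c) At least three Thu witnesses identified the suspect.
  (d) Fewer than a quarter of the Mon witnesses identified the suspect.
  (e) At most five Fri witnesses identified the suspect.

(a) Tue: |A| = 7, |A ∩ B| = 5; needs |A ∩ B| ≤ 4 — false.
(b) Wed: |A| = 8, |A ∩ B| = 2; needs |A ∩ B| / |A| < 1/5 — false.
(c) Thu: |A| = 9, |A ∩ B| = 2; needs |A ∩ B| ≥ 3 — false.
(d) Mon: |A| = 6, |A ∩ B| = 2; needs |A ∩ B| / |A| < 1/4 — false.
(e) Fri: |A| = 7, |A ∩ B| = 5; needs |A ∩ B| ≤ 5 — true.

1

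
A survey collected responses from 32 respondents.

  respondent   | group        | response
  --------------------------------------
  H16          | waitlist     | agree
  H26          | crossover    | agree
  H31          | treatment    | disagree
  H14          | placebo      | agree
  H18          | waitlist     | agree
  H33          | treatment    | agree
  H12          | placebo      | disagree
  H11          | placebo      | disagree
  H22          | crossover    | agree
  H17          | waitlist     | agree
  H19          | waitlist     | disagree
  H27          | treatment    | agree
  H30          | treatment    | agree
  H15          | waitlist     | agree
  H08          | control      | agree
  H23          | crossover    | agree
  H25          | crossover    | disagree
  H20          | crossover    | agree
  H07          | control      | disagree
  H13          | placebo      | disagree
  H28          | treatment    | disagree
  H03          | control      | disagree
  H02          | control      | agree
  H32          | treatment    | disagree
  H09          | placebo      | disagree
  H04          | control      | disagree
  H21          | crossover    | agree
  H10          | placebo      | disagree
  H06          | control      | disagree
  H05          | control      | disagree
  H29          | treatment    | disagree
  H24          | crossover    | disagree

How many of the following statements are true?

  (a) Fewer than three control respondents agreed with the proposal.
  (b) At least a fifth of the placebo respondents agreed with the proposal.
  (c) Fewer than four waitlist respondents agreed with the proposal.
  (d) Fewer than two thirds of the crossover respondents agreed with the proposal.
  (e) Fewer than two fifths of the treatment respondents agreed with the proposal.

(a) control: |A| = 7, |A ∩ B| = 2; needs |A ∩ B| < 3 — true.
(b) placebo: |A| = 6, |A ∩ B| = 1; needs |A ∩ B| / |A| ≥ 1/5 — false.
(c) waitlist: |A| = 5, |A ∩ B| = 4; needs |A ∩ B| < 4 — false.
(d) crossover: |A| = 7, |A ∩ B| = 5; needs |A ∩ B| / |A| < 2/3 — false.
(e) treatment: |A| = 7, |A ∩ B| = 3; needs |A ∩ B| / |A| < 2/5 — false.

1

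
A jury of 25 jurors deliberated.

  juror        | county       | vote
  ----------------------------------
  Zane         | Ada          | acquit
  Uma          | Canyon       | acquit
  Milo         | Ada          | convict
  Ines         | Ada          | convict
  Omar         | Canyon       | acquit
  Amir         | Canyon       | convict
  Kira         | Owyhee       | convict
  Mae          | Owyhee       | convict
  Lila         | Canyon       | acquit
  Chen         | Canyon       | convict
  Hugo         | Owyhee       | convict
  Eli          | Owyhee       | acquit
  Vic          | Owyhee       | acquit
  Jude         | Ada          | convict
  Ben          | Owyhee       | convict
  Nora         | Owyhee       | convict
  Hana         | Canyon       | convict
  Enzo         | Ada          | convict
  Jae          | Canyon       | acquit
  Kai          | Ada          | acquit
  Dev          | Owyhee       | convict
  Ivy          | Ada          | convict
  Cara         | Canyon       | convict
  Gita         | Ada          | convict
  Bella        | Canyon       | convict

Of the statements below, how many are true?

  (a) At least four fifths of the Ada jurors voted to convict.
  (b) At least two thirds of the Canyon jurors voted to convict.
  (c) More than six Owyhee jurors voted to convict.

0

(a) Ada: |A| = 8, |A ∩ B| = 6; needs |A ∩ B| / |A| ≥ 4/5 — false.
(b) Canyon: |A| = 9, |A ∩ B| = 5; needs |A ∩ B| / |A| ≥ 2/3 — false.
(c) Owyhee: |A| = 8, |A ∩ B| = 6; needs |A ∩ B| > 6 — false.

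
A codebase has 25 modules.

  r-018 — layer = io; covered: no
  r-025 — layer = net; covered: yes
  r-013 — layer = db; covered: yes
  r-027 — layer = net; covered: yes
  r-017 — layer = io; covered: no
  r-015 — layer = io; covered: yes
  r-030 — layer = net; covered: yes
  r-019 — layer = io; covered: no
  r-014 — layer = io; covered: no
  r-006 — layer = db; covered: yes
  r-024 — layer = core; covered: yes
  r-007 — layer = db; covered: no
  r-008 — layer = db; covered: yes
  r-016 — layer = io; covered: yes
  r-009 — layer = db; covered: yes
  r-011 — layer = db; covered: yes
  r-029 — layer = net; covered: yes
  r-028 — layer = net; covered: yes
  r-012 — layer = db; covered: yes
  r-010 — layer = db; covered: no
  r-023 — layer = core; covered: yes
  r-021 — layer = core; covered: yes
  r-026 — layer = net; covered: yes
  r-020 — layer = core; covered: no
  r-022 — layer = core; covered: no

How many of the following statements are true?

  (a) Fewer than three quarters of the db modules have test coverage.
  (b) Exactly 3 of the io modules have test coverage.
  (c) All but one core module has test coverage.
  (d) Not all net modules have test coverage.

0

(a) db: |A| = 8, |A ∩ B| = 6; needs |A ∩ B| / |A| < 3/4 — false.
(b) io: |A| = 6, |A ∩ B| = 2; needs |A ∩ B| = 3 — false.
(c) core: |A| = 5, |A ∩ B| = 3; needs |A ∖ B| = 1 — false.
(d) net: |A| = 6, |A ∩ B| = 6; needs A ⊄ B (|A ∖ B| ≥ 1) — false.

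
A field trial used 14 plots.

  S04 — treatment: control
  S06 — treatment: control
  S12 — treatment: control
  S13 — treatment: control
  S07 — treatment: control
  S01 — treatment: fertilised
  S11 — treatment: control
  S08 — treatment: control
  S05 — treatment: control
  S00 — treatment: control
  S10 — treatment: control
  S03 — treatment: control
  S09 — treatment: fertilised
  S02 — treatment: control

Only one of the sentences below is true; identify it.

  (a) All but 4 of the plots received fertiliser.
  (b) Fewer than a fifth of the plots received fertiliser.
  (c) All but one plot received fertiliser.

|A| = 14, |A ∩ B| = 2, |A ∖ B| = 12.
(a) requires |A ∖ B| = 4: false.
(b) requires |A ∩ B| / |A| < 1/5: true.
(c) requires |A ∖ B| = 1: false.

(b)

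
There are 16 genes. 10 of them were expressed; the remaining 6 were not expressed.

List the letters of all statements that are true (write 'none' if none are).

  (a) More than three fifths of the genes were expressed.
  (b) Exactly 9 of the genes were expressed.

(a)

|A| = 16, |A ∩ B| = 10, |A ∖ B| = 6.
(a) |A ∩ B| / |A| > 3/5: holds.
(b) |A ∩ B| = 9: fails.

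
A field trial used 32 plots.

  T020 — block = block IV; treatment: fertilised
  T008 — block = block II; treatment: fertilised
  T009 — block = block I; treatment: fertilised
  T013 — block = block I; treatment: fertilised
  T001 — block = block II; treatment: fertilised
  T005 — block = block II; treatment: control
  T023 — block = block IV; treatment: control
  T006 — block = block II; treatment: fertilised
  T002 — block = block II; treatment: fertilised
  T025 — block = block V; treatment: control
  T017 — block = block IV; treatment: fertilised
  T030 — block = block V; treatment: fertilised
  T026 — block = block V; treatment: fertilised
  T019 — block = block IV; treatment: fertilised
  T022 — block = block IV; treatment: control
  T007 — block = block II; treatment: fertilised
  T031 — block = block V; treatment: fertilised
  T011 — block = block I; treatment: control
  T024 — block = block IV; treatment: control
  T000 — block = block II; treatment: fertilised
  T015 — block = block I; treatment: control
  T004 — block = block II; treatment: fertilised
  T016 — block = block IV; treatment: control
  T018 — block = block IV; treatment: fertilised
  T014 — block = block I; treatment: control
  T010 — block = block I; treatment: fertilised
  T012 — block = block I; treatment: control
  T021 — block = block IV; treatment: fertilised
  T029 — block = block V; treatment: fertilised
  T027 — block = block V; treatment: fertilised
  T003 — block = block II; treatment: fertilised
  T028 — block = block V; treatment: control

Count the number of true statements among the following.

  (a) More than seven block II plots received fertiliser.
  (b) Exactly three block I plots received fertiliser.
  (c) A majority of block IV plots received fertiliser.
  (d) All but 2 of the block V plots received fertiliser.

(a) block II: |A| = 9, |A ∩ B| = 8; needs |A ∩ B| > 7 — true.
(b) block I: |A| = 7, |A ∩ B| = 3; needs |A ∩ B| = 3 — true.
(c) block IV: |A| = 9, |A ∩ B| = 5; needs |A ∩ B| > |A ∖ B| — true.
(d) block V: |A| = 7, |A ∩ B| = 5; needs |A ∖ B| = 2 — true.

4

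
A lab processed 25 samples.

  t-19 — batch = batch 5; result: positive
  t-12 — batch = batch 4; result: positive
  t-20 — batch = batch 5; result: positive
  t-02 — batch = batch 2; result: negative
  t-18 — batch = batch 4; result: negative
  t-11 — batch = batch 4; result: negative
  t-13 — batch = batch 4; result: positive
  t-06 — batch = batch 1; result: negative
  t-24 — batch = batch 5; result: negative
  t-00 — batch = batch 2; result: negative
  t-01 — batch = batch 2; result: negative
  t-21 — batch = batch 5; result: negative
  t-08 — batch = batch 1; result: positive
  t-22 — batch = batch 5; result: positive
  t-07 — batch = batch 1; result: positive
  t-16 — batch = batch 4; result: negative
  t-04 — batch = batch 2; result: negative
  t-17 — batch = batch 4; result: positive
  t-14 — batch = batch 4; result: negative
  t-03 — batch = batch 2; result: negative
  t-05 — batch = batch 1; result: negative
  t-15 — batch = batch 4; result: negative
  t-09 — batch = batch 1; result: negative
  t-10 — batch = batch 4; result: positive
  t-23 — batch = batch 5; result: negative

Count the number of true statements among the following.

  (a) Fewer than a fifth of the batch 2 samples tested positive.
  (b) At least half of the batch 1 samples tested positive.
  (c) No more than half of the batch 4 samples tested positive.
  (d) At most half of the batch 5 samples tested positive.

(a) batch 2: |A| = 5, |A ∩ B| = 0; needs |A ∩ B| / |A| < 1/5 — true.
(b) batch 1: |A| = 5, |A ∩ B| = 2; needs |A ∩ B| ≥ |A ∖ B| — false.
(c) batch 4: |A| = 9, |A ∩ B| = 4; needs |A ∩ B| ≤ |A ∖ B| — true.
(d) batch 5: |A| = 6, |A ∩ B| = 3; needs |A ∩ B| ≤ |A ∖ B| — true.

3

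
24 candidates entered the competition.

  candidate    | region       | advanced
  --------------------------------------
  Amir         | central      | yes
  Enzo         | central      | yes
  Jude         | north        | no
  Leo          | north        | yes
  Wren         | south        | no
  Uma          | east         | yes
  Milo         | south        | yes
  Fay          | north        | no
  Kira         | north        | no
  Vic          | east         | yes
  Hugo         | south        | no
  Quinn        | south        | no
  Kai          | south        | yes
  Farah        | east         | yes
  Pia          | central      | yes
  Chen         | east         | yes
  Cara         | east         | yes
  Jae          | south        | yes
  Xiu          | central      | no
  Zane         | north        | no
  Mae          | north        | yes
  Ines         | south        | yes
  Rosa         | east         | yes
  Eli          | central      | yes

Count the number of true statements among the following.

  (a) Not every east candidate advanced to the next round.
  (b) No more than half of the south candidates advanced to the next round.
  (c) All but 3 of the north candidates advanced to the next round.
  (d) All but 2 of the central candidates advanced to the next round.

0

(a) east: |A| = 6, |A ∩ B| = 6; needs A ⊄ B (|A ∖ B| ≥ 1) — false.
(b) south: |A| = 7, |A ∩ B| = 4; needs |A ∩ B| ≤ |A ∖ B| — false.
(c) north: |A| = 6, |A ∩ B| = 2; needs |A ∖ B| = 3 — false.
(d) central: |A| = 5, |A ∩ B| = 4; needs |A ∖ B| = 2 — false.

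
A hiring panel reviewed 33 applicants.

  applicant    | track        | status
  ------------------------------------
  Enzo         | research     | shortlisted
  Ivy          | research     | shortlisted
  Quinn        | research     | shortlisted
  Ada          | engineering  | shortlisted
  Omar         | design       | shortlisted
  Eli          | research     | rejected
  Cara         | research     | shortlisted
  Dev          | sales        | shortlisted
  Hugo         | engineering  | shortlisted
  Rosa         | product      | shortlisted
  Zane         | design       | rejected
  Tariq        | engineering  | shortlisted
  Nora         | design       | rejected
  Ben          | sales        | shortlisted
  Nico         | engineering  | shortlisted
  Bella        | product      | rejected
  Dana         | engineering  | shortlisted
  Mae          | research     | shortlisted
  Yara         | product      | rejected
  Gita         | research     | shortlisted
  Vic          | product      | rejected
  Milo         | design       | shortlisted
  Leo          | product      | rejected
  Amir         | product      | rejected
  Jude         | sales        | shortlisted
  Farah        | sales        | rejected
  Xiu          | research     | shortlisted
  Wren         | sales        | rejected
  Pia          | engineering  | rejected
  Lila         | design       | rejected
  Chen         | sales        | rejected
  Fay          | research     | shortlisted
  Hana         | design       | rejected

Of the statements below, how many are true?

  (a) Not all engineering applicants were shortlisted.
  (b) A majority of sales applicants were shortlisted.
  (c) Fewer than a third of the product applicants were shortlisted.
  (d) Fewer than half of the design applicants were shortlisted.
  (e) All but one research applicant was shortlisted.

(a) engineering: |A| = 6, |A ∩ B| = 5; needs A ⊄ B (|A ∖ B| ≥ 1) — true.
(b) sales: |A| = 6, |A ∩ B| = 3; needs |A ∩ B| > |A ∖ B| — false.
(c) product: |A| = 6, |A ∩ B| = 1; needs |A ∩ B| / |A| < 1/3 — true.
(d) design: |A| = 6, |A ∩ B| = 2; needs |A ∩ B| < |A ∖ B| — true.
(e) research: |A| = 9, |A ∩ B| = 8; needs |A ∖ B| = 1 — true.

4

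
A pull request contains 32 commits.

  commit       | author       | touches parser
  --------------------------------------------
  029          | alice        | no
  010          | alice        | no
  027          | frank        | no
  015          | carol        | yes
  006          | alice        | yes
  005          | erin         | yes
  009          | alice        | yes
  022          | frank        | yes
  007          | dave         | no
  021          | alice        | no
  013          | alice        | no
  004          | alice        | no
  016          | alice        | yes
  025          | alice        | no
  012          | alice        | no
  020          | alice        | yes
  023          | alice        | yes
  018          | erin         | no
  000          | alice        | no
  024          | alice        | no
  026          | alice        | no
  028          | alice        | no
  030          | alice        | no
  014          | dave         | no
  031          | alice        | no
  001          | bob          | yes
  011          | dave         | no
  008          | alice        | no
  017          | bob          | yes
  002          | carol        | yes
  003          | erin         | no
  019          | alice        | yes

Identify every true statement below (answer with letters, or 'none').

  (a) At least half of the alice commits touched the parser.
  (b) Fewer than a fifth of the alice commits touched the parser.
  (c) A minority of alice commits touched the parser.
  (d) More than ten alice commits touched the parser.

|A| = 20, |A ∩ B| = 6, |A ∖ B| = 14.
(a) |A ∩ B| ≥ |A ∖ B|: fails.
(b) |A ∩ B| / |A| < 1/5: fails.
(c) |A ∩ B| < |A ∖ B|: holds.
(d) |A ∩ B| > 10: fails.

(c)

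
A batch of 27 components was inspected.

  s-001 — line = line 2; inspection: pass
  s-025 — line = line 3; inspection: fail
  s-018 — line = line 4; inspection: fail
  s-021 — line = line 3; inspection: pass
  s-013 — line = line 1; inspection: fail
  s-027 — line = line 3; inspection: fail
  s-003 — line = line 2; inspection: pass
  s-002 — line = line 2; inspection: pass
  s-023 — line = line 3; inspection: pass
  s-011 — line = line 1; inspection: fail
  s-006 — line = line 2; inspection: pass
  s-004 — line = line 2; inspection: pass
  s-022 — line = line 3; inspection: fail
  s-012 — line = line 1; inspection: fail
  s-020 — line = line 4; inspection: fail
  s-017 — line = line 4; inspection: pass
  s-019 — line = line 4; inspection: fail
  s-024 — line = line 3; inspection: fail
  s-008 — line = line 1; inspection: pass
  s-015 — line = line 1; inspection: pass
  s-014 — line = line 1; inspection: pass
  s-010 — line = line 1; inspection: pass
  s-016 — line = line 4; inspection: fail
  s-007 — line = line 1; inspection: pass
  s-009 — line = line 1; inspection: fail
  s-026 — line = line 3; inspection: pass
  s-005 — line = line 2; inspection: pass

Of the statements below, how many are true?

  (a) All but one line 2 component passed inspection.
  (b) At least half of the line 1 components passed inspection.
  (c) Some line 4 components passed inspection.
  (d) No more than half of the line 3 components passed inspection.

3

(a) line 2: |A| = 6, |A ∩ B| = 6; needs |A ∖ B| = 1 — false.
(b) line 1: |A| = 9, |A ∩ B| = 5; needs |A ∩ B| ≥ |A ∖ B| — true.
(c) line 4: |A| = 5, |A ∩ B| = 1; needs A ∩ B ≠ ∅ (|A ∩ B| ≥ 1) — true.
(d) line 3: |A| = 7, |A ∩ B| = 3; needs |A ∩ B| ≤ |A ∖ B| — true.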